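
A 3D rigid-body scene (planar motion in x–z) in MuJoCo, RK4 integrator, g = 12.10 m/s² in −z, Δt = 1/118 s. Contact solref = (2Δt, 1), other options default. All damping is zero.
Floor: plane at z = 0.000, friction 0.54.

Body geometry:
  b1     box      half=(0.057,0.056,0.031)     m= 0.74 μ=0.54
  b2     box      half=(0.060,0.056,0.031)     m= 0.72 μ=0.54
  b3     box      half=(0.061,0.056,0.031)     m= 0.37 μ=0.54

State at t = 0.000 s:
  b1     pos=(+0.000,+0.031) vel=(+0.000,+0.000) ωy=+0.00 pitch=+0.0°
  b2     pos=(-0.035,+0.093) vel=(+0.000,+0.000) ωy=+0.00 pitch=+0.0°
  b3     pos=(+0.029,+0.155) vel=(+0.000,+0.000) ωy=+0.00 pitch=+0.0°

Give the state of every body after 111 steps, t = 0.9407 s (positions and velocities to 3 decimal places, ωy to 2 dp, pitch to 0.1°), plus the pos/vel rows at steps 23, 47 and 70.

State at t = 0.9407 s:
  b1     pos=(+0.000,+0.031) vel=(+0.000,+0.000) ωy=+0.00 pitch=+0.0°
  b2     pos=(-0.035,+0.093) vel=(+0.000,+0.000) ωy=+0.00 pitch=+0.0°
  b3     pos=(+0.227,+0.031) vel=(+0.000,+0.000) ωy=+0.00 pitch=+180.0°

Key-timestep trajectory:
   step    t(s)  b1.x    b1.z    b1.vx   b1.vz   b2.x    b2.z    b2.vx   b2.vz   b3.x    b3.z    b3.vx   b3.vz 
     23  0.1949   +0.000  +0.031  +0.000  +0.000   -0.035  +0.093  -0.001  +0.000   +0.045  +0.148  +0.200  -0.187
     47  0.3983   +0.000  +0.031  +0.000  +0.000   -0.035  +0.093  +0.000  +0.000   +0.136  +0.062  +0.383  +0.181
     70  0.5932   +0.000  +0.031  +0.000  +0.000   -0.035  +0.093  +0.000  +0.000   +0.202  +0.056  +0.468  -0.313


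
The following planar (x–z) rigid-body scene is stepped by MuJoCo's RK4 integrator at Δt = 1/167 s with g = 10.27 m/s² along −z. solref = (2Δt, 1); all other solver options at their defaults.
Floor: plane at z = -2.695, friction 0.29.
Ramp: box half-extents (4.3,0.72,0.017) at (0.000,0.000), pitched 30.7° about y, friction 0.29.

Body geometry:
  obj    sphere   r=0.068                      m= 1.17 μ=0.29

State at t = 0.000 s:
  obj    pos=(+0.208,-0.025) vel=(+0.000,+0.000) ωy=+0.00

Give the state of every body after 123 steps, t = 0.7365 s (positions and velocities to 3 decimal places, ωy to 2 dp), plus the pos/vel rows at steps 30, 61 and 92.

State at t = 0.7365 s:
  obj    pos=(+1.082,-0.543) vel=(+2.372,-1.408) ωy=+40.55

Key-timestep trajectory:
   step    t(s)  obj.x    obj.z    obj.vx   obj.vz 
     30  0.1796   +0.260  -0.056  +0.579  -0.344
     61  0.3653   +0.423  -0.152  +1.177  -0.699
     92  0.5509   +0.697  -0.315  +1.774  -1.054


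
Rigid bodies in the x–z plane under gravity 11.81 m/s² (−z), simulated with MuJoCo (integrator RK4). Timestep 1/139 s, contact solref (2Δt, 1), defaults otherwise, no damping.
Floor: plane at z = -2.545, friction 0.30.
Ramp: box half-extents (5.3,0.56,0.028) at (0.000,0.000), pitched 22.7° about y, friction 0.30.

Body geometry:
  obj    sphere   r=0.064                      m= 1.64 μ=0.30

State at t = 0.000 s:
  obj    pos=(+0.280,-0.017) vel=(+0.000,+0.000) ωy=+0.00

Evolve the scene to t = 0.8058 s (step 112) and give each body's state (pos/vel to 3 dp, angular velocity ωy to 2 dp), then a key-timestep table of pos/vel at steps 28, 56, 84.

State at t = 0.8058 s:
  obj    pos=(+1.255,-0.425) vel=(+2.420,-1.012) ωy=+40.97

Key-timestep trajectory:
   step    t(s)  obj.x    obj.z    obj.vx   obj.vz 
     28  0.2014   +0.341  -0.043  +0.605  -0.253
     56  0.4029   +0.524  -0.119  +1.210  -0.506
     84  0.6043   +0.828  -0.247  +1.815  -0.759


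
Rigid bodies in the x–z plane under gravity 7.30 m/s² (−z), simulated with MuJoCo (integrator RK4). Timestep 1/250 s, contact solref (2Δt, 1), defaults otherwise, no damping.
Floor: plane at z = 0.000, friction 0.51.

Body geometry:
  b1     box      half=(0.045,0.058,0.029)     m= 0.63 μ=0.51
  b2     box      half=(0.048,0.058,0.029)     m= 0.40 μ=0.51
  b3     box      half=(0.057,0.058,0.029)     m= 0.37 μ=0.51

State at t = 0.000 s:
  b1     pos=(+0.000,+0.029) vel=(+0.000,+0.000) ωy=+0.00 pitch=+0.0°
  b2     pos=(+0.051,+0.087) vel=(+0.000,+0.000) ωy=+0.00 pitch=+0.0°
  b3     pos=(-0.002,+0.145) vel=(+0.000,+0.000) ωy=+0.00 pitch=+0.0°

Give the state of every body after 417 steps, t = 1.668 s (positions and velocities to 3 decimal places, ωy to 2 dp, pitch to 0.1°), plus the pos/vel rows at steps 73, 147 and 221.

State at t = 1.668 s:
  b1     pos=(+0.000,+0.029) vel=(+0.000,+0.000) ωy=+0.00 pitch=+0.0°
  b2     pos=(+0.097,+0.048) vel=(+0.000,+0.000) ωy=+0.00 pitch=+90.0°
  b3     pos=(-0.133,+0.029) vel=(+0.000,+0.000) ωy=+0.00 pitch=+180.0°

Key-timestep trajectory:
   step    t(s)  b1.x    b1.z    b1.vx   b1.vz   b2.x    b2.z    b2.vx   b2.vz   b3.x    b3.z    b3.vx   b3.vz 
     73  0.2920   +0.000  +0.029  +0.000  +0.000   +0.052  +0.087  +0.025  -0.006   -0.030  +0.121  -0.259  +0.049
    147  0.5880   +0.000  +0.029  +0.000  +0.000   +0.102  +0.050  +0.177  +0.144   -0.133  +0.029  -0.046  +0.070
    221  0.8840   +0.000  +0.029  +0.000  +0.000   +0.096  +0.048  -0.194  -0.066   -0.133  +0.029  +0.000  +0.000


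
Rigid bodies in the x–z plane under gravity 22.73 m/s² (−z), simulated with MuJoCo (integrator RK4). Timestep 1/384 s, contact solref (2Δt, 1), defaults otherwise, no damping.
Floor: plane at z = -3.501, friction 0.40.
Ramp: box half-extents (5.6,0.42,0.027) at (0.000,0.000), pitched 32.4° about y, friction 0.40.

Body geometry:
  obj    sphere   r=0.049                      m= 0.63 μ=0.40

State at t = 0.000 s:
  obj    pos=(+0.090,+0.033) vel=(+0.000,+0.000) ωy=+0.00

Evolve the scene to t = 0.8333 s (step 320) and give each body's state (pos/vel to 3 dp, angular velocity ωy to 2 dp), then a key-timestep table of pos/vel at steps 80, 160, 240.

State at t = 0.8333 s:
  obj    pos=(+2.641,-1.586) vel=(+6.121,-3.885) ωy=+147.94

Key-timestep trajectory:
   step    t(s)  obj.x    obj.z    obj.vx   obj.vz 
     80  0.2083   +0.249  -0.068  +1.530  -0.971
    160  0.4167   +0.728  -0.372  +3.061  -1.942
    240  0.6250   +1.525  -0.878  +4.591  -2.913


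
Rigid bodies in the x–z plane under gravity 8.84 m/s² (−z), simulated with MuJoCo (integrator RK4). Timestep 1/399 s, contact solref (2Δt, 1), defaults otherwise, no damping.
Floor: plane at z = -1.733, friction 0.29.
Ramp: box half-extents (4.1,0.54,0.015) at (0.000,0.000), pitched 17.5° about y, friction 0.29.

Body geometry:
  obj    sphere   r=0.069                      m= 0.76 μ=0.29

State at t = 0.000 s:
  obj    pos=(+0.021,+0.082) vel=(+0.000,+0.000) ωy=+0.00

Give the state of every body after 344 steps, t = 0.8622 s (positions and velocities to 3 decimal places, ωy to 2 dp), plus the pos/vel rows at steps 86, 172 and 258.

State at t = 0.8622 s:
  obj    pos=(+0.694,-0.131) vel=(+1.561,-0.492) ωy=+23.72

Key-timestep trajectory:
   step    t(s)  obj.x    obj.z    obj.vx   obj.vz 
     86  0.2155   +0.063  +0.068  +0.390  -0.123
    172  0.4311   +0.189  +0.028  +0.781  -0.246
    258  0.6466   +0.400  -0.038  +1.171  -0.369


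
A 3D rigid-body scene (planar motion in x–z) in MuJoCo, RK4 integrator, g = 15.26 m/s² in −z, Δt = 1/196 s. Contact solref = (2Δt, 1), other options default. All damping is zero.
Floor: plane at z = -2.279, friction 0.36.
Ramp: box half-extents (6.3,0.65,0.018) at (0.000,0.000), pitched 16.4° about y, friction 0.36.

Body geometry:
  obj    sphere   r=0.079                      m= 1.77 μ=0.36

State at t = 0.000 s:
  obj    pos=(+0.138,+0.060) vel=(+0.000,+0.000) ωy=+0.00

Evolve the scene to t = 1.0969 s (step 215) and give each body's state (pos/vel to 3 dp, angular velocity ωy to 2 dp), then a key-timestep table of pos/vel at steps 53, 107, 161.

State at t = 1.0969 s:
  obj    pos=(+1.914,-0.462) vel=(+3.239,-0.953) ωy=+42.73

Key-timestep trajectory:
   step    t(s)  obj.x    obj.z    obj.vx   obj.vz 
     53  0.2704   +0.246  +0.029  +0.798  -0.235
    107  0.5459   +0.578  -0.069  +1.612  -0.474
    161  0.8214   +1.134  -0.233  +2.425  -0.714


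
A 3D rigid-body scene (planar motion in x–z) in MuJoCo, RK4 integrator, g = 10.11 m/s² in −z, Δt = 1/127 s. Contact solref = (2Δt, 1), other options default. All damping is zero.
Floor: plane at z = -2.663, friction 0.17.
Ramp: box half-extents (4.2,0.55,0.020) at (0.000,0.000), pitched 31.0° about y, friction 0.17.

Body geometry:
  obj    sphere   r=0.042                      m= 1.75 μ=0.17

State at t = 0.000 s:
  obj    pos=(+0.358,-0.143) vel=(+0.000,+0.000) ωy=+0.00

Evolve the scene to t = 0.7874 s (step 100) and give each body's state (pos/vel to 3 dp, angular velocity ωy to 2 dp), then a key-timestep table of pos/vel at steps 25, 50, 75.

State at t = 0.7874 s:
  obj    pos=(+1.351,-0.739) vel=(+2.524,-1.506) ωy=+68.97

Key-timestep trajectory:
   step    t(s)  obj.x    obj.z    obj.vx   obj.vz 
     25  0.1969   +0.420  -0.180  +0.633  -0.373
     50  0.3937   +0.606  -0.292  +1.263  -0.753
     75  0.5906   +0.917  -0.479  +1.881  -1.161


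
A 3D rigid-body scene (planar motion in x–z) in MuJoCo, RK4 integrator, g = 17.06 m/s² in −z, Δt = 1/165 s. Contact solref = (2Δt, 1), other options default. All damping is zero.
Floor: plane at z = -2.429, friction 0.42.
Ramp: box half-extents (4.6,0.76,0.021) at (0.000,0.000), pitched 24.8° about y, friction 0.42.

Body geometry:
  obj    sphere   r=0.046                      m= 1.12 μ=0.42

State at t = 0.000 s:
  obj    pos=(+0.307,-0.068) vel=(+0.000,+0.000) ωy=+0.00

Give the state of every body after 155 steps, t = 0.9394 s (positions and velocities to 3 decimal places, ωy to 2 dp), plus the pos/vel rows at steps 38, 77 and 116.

State at t = 0.9394 s:
  obj    pos=(+2.354,-1.014) vel=(+4.358,-2.014) ωy=+104.37

Key-timestep trajectory:
   step    t(s)  obj.x    obj.z    obj.vx   obj.vz 
     38  0.2303   +0.430  -0.125  +1.069  -0.494
     77  0.4667   +0.812  -0.302  +2.165  -1.000
    116  0.7030   +1.454  -0.598  +3.262  -1.507


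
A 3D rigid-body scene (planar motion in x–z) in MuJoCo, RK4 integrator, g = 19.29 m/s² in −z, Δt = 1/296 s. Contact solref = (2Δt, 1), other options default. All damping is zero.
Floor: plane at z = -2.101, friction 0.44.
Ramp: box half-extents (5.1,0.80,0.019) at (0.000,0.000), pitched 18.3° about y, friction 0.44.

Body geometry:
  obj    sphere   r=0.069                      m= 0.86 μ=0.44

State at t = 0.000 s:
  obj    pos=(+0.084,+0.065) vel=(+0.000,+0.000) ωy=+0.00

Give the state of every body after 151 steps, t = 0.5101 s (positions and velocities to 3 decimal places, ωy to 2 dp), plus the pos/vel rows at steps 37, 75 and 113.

State at t = 0.5101 s:
  obj    pos=(+0.619,-0.112) vel=(+2.096,-0.693) ωy=+31.98

Key-timestep trajectory:
   step    t(s)  obj.x    obj.z    obj.vx   obj.vz 
     37  0.1250   +0.116  +0.054  +0.514  -0.170
     75  0.2534   +0.216  +0.021  +1.041  -0.344
    113  0.3818   +0.383  -0.034  +1.568  -0.519


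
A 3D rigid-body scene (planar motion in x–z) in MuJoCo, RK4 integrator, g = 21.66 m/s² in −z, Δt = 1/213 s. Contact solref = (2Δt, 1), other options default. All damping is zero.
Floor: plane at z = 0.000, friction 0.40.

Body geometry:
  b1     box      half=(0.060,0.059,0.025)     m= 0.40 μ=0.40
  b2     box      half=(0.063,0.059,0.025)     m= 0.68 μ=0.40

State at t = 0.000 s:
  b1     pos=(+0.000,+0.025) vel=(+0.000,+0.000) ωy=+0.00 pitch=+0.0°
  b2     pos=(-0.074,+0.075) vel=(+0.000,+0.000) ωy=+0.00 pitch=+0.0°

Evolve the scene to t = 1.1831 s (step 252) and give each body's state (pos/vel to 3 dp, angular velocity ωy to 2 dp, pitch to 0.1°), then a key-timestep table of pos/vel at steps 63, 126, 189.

State at t = 1.1831 s:
  b1     pos=(+0.002,+0.025) vel=(+0.001,+0.000) ωy=+0.00 pitch=+0.0°
  b2     pos=(-0.086,+0.059) vel=(+0.000,-0.001) ωy=+0.02 pitch=-39.6°

Key-timestep trajectory:
   step    t(s)  b1.x    b1.z    b1.vx   b1.vz   b2.x    b2.z    b2.vx   b2.vz 
     63  0.2958   +0.001  +0.025  +0.001  +0.000   -0.086  +0.060  +0.000  -0.001
    126  0.5915   +0.001  +0.025  +0.001  +0.000   -0.086  +0.060  +0.000  -0.001
    189  0.8873   +0.001  +0.025  +0.001  +0.000   -0.086  +0.060  +0.000  -0.001


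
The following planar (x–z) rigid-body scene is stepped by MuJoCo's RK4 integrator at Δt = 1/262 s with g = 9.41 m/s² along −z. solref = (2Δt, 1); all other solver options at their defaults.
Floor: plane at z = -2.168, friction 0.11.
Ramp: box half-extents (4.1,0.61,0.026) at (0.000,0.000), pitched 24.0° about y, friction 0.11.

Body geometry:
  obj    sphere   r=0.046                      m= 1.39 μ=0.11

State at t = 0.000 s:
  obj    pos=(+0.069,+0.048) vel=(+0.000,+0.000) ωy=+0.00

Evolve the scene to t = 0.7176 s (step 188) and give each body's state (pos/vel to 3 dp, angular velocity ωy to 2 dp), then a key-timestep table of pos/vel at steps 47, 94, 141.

State at t = 0.7176 s:
  obj    pos=(+0.747,-0.254) vel=(+1.889,-0.840) ωy=+36.87

Key-timestep trajectory:
   step    t(s)  obj.x    obj.z    obj.vx   obj.vz 
     47  0.1794   +0.111  +0.029  +0.469  -0.219
     94  0.3588   +0.238  -0.027  +0.945  -0.418
    141  0.5382   +0.450  -0.122  +1.415  -0.638


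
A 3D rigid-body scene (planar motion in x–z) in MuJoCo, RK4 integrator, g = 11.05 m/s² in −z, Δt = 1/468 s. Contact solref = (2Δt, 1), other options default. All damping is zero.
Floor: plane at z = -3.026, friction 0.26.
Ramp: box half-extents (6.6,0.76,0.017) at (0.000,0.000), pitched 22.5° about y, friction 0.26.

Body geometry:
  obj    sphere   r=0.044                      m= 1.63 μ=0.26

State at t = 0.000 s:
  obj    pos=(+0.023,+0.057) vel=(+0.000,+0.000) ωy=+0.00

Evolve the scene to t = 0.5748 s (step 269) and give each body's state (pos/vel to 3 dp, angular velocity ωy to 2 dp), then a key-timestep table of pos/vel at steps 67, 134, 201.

State at t = 0.5748 s:
  obj    pos=(+0.484,-0.134) vel=(+1.604,-0.664) ωy=+39.45

Key-timestep trajectory:
   step    t(s)  obj.x    obj.z    obj.vx   obj.vz 
     67  0.1432   +0.051  +0.045  +0.400  -0.166
    134  0.2863   +0.137  +0.009  +0.799  -0.331
    201  0.4295   +0.280  -0.050  +1.199  -0.496


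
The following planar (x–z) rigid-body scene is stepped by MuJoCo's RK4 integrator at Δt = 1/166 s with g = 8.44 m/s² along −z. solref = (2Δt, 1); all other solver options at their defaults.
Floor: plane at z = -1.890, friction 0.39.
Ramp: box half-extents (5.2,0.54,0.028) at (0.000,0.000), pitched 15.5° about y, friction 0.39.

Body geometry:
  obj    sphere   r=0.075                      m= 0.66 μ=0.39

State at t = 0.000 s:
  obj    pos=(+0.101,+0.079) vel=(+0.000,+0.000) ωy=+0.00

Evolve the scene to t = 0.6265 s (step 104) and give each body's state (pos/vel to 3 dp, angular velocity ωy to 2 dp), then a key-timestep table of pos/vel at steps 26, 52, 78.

State at t = 0.6265 s:
  obj    pos=(+0.406,-0.006) vel=(+0.973,-0.270) ωy=+13.45

Key-timestep trajectory:
   step    t(s)  obj.x    obj.z    obj.vx   obj.vz 
     26  0.1566   +0.120  +0.074  +0.243  -0.067
     52  0.3133   +0.177  +0.058  +0.486  -0.135
     78  0.4699   +0.272  +0.031  +0.730  -0.202


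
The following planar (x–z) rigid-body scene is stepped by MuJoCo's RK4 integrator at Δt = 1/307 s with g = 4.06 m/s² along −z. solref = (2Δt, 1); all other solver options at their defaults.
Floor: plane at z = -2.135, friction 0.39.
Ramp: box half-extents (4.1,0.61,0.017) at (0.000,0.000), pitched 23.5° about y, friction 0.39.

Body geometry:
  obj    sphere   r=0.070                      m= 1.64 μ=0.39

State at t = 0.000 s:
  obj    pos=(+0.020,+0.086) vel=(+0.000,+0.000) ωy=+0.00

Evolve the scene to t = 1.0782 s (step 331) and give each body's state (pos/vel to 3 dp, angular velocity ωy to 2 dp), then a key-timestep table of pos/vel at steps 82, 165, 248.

State at t = 1.0782 s:
  obj    pos=(+0.636,-0.182) vel=(+1.143,-0.497) ωy=+17.81

Key-timestep trajectory:
   step    t(s)  obj.x    obj.z    obj.vx   obj.vz 
     82  0.2671   +0.058  +0.070  +0.283  -0.123
    165  0.5375   +0.173  +0.020  +0.570  -0.248
    248  0.8078   +0.366  -0.064  +0.857  -0.373


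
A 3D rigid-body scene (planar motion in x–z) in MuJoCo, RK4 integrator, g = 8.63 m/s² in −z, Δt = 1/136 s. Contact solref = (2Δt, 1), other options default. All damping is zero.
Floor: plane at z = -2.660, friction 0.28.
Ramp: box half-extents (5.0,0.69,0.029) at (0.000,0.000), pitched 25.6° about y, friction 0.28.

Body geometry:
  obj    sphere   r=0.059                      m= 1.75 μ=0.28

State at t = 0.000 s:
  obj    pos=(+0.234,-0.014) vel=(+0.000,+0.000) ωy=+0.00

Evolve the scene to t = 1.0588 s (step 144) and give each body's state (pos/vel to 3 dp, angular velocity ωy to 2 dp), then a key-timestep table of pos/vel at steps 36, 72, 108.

State at t = 1.0588 s:
  obj    pos=(+1.580,-0.660) vel=(+2.543,-1.219) ωy=+47.79

Key-timestep trajectory:
   step    t(s)  obj.x    obj.z    obj.vx   obj.vz 
     36  0.2647   +0.318  -0.055  +0.636  -0.305
     72  0.5294   +0.571  -0.176  +1.272  -0.609
    108  0.7941   +0.991  -0.377  +1.908  -0.914


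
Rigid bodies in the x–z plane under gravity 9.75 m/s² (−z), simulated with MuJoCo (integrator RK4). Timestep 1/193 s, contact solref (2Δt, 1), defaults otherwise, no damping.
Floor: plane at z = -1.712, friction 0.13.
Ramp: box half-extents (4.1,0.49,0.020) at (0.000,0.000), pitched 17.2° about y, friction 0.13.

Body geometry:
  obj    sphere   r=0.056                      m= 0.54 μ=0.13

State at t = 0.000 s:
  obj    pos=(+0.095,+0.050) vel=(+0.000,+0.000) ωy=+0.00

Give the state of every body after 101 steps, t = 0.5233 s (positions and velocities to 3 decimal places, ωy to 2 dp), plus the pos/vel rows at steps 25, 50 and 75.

State at t = 0.5233 s:
  obj    pos=(+0.365,-0.033) vel=(+1.030,-0.319) ωy=+19.24

Key-timestep trajectory:
   step    t(s)  obj.x    obj.z    obj.vx   obj.vz 
     25  0.1295   +0.112  +0.045  +0.255  -0.079
     50  0.2591   +0.161  +0.030  +0.510  -0.158
     75  0.3886   +0.244  +0.004  +0.765  -0.237


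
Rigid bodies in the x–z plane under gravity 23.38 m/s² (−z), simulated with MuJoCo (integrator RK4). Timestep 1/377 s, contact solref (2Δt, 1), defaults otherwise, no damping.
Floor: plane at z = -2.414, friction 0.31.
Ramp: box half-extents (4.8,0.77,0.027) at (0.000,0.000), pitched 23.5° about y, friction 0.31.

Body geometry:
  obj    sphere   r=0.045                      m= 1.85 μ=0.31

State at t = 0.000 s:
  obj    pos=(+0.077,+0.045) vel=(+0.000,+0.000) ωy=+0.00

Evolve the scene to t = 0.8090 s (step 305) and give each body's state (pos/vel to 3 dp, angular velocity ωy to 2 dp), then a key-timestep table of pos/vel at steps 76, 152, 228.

State at t = 0.8090 s:
  obj    pos=(+2.076,-0.824) vel=(+4.941,-2.148) ωy=+119.71

Key-timestep trajectory:
   step    t(s)  obj.x    obj.z    obj.vx   obj.vz 
     76  0.2016   +0.201  -0.009  +1.231  -0.535
    152  0.4032   +0.573  -0.171  +2.462  -1.071
    228  0.6048   +1.194  -0.441  +3.693  -1.606


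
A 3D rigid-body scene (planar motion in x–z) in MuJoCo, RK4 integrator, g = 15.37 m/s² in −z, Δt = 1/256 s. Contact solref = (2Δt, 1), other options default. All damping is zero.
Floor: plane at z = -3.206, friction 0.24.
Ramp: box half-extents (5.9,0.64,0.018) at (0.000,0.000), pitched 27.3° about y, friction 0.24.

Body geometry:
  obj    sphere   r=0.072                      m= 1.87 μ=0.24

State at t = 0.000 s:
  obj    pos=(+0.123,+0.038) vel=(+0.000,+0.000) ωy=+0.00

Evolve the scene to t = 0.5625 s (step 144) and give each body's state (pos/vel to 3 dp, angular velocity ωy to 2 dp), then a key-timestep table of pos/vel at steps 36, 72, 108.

State at t = 0.5625 s:
  obj    pos=(+0.831,-0.328) vel=(+2.517,-1.299) ωy=+39.33

Key-timestep trajectory:
   step    t(s)  obj.x    obj.z    obj.vx   obj.vz 
     36  0.1406   +0.167  +0.015  +0.629  -0.325
     72  0.2812   +0.300  -0.054  +1.259  -0.650
    108  0.4219   +0.521  -0.168  +1.888  -0.974


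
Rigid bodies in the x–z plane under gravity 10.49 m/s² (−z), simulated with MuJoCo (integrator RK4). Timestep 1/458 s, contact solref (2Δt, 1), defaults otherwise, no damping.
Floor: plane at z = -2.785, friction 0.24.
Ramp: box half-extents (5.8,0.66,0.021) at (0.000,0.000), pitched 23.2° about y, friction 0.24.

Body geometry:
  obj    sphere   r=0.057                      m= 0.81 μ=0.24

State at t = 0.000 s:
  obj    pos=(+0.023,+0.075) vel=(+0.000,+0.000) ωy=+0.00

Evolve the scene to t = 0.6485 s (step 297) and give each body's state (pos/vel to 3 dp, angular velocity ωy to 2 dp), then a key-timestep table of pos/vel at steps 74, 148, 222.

State at t = 0.6485 s:
  obj    pos=(+0.593,-0.170) vel=(+1.759,-0.754) ωy=+33.58

Key-timestep trajectory:
   step    t(s)  obj.x    obj.z    obj.vx   obj.vz 
     74  0.1616   +0.058  +0.060  +0.438  -0.188
    148  0.3231   +0.165  +0.014  +0.877  -0.376
    222  0.4847   +0.342  -0.062  +1.315  -0.564


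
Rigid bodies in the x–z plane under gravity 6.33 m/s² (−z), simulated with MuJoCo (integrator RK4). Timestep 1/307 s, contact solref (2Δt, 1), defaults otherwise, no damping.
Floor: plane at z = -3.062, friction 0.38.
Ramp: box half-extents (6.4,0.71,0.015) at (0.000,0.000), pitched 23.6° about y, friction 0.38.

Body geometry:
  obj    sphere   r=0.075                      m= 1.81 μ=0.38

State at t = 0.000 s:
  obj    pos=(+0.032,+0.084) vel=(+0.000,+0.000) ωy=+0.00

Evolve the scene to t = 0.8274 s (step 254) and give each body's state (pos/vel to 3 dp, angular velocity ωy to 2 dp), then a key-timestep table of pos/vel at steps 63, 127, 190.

State at t = 0.8274 s:
  obj    pos=(+0.600,-0.164) vel=(+1.372,-0.600) ωy=+19.97

Key-timestep trajectory:
   step    t(s)  obj.x    obj.z    obj.vx   obj.vz 
     63  0.2052   +0.067  +0.069  +0.340  -0.149
    127  0.4137   +0.174  +0.022  +0.686  -0.300
    190  0.6189   +0.350  -0.055  +1.027  -0.449


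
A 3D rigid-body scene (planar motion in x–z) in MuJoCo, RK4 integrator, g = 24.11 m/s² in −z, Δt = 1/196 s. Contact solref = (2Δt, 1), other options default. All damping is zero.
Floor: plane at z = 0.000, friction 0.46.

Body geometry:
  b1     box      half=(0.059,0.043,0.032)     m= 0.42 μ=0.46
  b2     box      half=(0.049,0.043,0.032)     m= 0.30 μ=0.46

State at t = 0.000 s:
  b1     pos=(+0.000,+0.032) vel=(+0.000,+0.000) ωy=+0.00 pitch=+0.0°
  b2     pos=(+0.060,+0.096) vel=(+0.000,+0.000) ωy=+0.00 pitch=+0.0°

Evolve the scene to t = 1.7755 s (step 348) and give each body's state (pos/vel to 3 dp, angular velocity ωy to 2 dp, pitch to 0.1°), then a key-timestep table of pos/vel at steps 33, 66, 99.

State at t = 1.7755 s:
  b1     pos=(+0.000,+0.032) vel=(+0.000,+0.000) ωy=+0.00 pitch=+0.0°
  b2     pos=(+0.107,+0.049) vel=(+0.000,+0.000) ωy=+0.00 pitch=+90.0°

Key-timestep trajectory:
   step    t(s)  b1.x    b1.z    b1.vx   b1.vz   b2.x    b2.z    b2.vx   b2.vz 
     33  0.1684   +0.000  +0.032  +0.000  +0.000   +0.071  +0.094  +0.211  -0.075
     66  0.3367   +0.000  +0.032  +0.000  +0.000   +0.128  +0.057  +0.129  -0.010
     99  0.5051   +0.000  +0.032  +0.000  +0.000   +0.104  +0.049  -0.215  +0.132


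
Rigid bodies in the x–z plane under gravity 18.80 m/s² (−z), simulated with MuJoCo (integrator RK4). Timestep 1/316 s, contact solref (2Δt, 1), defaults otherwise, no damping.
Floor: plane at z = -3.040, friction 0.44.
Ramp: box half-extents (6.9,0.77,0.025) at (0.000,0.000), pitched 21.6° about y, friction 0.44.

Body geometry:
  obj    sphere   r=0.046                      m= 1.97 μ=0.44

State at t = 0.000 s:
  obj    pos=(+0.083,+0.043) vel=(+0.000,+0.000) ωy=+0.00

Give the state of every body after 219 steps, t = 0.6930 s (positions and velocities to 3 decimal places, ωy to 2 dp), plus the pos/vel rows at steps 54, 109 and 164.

State at t = 0.6930 s:
  obj    pos=(+1.187,-0.394) vel=(+3.185,-1.261) ωy=+74.47

Key-timestep trajectory:
   step    t(s)  obj.x    obj.z    obj.vx   obj.vz 
     54  0.1709   +0.150  +0.017  +0.786  -0.311
    109  0.3449   +0.357  -0.065  +1.585  -0.628
    164  0.5190   +0.702  -0.202  +2.385  -0.944


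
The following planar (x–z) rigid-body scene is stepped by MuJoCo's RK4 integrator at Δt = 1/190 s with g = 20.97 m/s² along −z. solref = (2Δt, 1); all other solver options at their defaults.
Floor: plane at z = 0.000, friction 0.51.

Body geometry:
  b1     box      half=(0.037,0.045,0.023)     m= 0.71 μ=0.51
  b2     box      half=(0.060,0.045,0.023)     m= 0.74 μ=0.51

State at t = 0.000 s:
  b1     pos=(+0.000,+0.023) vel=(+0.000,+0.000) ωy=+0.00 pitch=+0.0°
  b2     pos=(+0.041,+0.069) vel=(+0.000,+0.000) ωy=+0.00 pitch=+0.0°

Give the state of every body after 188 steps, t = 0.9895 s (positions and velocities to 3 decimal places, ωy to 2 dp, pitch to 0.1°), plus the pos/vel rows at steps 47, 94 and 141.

State at t = 0.9895 s:
  b1     pos=(-0.001,+0.023) vel=(-0.001,+0.000) ωy=+0.00 pitch=+0.0°
  b2     pos=(+0.057,+0.058) vel=(+0.000,-0.001) ωy=-0.03 pitch=+44.1°

Key-timestep trajectory:
   step    t(s)  b1.x    b1.z    b1.vx   b1.vz   b2.x    b2.z    b2.vx   b2.vz 
     47  0.2474   +0.000  +0.023  +0.000  +0.000   +0.060  +0.061  -0.158  -0.050
     94  0.4947   +0.000  +0.023  -0.001  +0.000   +0.057  +0.059  +0.000  -0.001
    141  0.7421   -0.001  +0.023  -0.001  +0.000   +0.057  +0.058  +0.000  -0.001


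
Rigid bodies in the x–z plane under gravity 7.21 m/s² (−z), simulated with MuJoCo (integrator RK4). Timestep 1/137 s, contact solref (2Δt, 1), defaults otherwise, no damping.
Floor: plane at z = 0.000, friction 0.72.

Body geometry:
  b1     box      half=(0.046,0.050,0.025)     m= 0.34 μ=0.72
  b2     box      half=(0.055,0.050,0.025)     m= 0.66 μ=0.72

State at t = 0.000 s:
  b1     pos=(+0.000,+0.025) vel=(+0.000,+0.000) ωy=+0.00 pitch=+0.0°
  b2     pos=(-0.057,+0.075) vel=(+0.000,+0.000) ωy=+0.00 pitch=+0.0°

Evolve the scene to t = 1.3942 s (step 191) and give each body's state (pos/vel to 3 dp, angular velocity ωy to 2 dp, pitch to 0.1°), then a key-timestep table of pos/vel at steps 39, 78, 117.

State at t = 1.3942 s:
  b1     pos=(+0.000,+0.025) vel=(+0.000,+0.000) ωy=+0.00 pitch=+0.0°
  b2     pos=(-0.114,+0.055) vel=(+0.000,+0.000) ωy=+0.00 pitch=-90.0°

Key-timestep trajectory:
   step    t(s)  b1.x    b1.z    b1.vx   b1.vz   b2.x    b2.z    b2.vx   b2.vz 
     39  0.2847   +0.000  +0.025  +0.000  +0.000   -0.084  +0.060  -0.085  +0.008
     78  0.5693   +0.000  +0.025  +0.000  +0.000   -0.118  +0.056  -0.112  +0.067
    117  0.8540   +0.000  +0.025  +0.000  +0.000   -0.111  +0.056  -0.065  -0.025


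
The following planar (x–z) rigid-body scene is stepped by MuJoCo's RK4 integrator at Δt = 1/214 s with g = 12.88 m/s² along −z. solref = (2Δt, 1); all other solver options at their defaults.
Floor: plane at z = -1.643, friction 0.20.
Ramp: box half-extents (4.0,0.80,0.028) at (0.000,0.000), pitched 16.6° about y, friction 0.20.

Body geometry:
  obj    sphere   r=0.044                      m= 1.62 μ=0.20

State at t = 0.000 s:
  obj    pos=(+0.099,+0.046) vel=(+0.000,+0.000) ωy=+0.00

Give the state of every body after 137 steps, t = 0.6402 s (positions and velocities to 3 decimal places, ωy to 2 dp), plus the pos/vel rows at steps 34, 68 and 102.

State at t = 0.6402 s:
  obj    pos=(+0.615,-0.108) vel=(+1.613,-0.481) ωy=+38.23

Key-timestep trajectory:
   step    t(s)  obj.x    obj.z    obj.vx   obj.vz 
     34  0.1589   +0.131  +0.036  +0.400  -0.119
     68  0.3178   +0.226  +0.008  +0.800  -0.239
    102  0.4766   +0.385  -0.040  +1.201  -0.358


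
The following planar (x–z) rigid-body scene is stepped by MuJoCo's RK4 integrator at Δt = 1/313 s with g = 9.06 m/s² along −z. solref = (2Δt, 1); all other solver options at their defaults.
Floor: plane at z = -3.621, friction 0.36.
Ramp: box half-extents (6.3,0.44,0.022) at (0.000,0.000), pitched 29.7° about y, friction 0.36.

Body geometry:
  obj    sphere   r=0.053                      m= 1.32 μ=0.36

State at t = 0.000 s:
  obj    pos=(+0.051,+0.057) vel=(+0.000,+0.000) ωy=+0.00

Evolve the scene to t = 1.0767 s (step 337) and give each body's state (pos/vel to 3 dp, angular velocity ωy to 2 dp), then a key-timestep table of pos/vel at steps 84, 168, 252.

State at t = 1.0767 s:
  obj    pos=(+1.665,-0.864) vel=(+2.999,-1.710) ωy=+65.13

Key-timestep trajectory:
   step    t(s)  obj.x    obj.z    obj.vx   obj.vz 
     84  0.2684   +0.151  +0.000  +0.748  -0.426
    168  0.5367   +0.452  -0.172  +1.495  -0.853
    252  0.8051   +0.954  -0.458  +2.242  -1.279


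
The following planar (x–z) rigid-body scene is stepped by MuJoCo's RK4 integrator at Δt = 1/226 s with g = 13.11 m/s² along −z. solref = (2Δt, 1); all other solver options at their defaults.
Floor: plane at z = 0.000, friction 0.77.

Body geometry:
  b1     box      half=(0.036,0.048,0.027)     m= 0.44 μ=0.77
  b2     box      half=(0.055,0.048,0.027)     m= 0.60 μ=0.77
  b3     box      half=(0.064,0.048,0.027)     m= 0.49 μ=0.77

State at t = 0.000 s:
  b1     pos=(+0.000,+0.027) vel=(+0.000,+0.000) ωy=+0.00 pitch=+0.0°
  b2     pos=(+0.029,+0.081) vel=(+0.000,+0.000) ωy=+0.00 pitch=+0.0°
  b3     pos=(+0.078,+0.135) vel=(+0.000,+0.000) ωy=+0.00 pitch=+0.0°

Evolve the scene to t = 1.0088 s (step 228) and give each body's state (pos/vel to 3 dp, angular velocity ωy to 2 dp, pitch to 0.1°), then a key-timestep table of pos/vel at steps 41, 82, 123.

State at t = 1.0088 s:
  b1     pos=(+0.000,+0.027) vel=(+0.000,+0.000) ωy=+0.00 pitch=+0.0°
  b2     pos=(+0.077,+0.055) vel=(+0.000,+0.000) ωy=+0.00 pitch=+90.0°
  b3     pos=(+0.269,+0.027) vel=(+0.000,+0.000) ωy=+0.00 pitch=+180.0°

Key-timestep trajectory:
   step    t(s)  b1.x    b1.z    b1.vx   b1.vz   b2.x    b2.z    b2.vx   b2.vz   b3.x    b3.z    b3.vx   b3.vz 
     41  0.1814   +0.000  +0.027  -0.001  +0.000   +0.050  +0.078  +0.264  -0.195   +0.125  +0.081  +0.417  -0.957
     82  0.3628   +0.000  +0.027  +0.000  +0.000   +0.084  +0.058  -0.046  -0.016   +0.185  +0.067  +0.272  +0.097
    123  0.5442   +0.000  +0.027  +0.000  +0.000   +0.078  +0.055  -0.070  -0.031   +0.227  +0.065  +0.327  -0.142


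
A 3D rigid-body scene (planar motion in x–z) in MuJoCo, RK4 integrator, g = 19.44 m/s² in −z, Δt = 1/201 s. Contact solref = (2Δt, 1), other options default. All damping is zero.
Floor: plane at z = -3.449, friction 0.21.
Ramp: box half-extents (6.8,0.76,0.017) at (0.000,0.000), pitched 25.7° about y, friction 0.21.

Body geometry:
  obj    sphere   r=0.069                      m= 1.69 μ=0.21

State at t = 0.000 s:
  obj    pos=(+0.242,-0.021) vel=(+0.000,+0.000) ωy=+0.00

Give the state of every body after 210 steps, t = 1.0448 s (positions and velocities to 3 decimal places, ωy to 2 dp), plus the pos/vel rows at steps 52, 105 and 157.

State at t = 1.0448 s:
  obj    pos=(+3.204,-1.446) vel=(+5.669,-2.728) ωy=+91.16

Key-timestep trajectory:
   step    t(s)  obj.x    obj.z    obj.vx   obj.vz 
     52  0.2587   +0.424  -0.108  +1.404  -0.676
    105  0.5224   +0.983  -0.377  +2.835  -1.364
    157  0.7811   +1.898  -0.818  +4.239  -2.040


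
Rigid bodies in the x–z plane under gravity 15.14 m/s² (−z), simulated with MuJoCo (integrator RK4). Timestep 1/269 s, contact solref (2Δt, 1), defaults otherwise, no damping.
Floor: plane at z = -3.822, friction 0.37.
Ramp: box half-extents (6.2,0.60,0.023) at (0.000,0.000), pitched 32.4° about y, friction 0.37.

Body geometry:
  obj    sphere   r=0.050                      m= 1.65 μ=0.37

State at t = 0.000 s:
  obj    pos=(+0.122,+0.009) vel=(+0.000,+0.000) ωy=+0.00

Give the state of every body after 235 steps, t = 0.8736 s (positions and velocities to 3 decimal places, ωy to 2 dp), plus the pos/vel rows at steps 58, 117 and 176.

State at t = 0.8736 s:
  obj    pos=(+1.989,-1.176) vel=(+4.274,-2.713) ωy=+101.23

Key-timestep trajectory:
   step    t(s)  obj.x    obj.z    obj.vx   obj.vz 
     58  0.2156   +0.236  -0.063  +1.055  -0.670
    117  0.4349   +0.585  -0.285  +2.128  -1.351
    176  0.6543   +1.169  -0.656  +3.201  -2.032


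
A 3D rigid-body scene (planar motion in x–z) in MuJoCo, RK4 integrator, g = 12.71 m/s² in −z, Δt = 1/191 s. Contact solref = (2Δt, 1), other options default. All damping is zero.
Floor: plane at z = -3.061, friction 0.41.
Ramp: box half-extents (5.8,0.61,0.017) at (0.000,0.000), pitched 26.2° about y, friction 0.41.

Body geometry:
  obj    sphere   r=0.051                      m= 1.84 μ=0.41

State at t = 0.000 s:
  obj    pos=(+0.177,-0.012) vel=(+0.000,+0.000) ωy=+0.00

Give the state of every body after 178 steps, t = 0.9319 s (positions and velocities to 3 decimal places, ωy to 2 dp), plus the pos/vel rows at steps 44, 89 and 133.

State at t = 0.9319 s:
  obj    pos=(+1.739,-0.780) vel=(+3.352,-1.649) ωy=+73.23

Key-timestep trajectory:
   step    t(s)  obj.x    obj.z    obj.vx   obj.vz 
     44  0.2304   +0.273  -0.058  +0.829  -0.408
     89  0.4660   +0.568  -0.204  +1.676  -0.825
    133  0.6963   +1.049  -0.441  +2.504  -1.232


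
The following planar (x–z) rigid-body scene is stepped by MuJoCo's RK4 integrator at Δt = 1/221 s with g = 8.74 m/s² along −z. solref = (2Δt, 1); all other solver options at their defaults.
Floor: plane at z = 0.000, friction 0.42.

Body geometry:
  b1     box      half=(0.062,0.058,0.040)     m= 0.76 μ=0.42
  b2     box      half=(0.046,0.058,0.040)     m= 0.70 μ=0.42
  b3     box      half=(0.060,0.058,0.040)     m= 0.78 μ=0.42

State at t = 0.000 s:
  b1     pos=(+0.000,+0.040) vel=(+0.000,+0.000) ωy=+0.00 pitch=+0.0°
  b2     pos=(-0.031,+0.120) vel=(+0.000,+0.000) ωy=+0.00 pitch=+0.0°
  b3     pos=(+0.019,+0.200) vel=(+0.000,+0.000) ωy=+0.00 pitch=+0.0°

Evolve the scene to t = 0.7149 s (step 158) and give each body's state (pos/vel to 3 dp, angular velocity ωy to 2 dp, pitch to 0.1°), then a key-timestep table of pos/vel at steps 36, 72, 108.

State at t = 0.7149 s:
  b1     pos=(+0.000,+0.040) vel=(+0.000,+0.000) ωy=+0.00 pitch=+0.0°
  b2     pos=(-0.031,+0.120) vel=(+0.000,+0.000) ωy=+0.00 pitch=+0.0°
  b3     pos=(+0.184,+0.040) vel=(+0.000,+0.000) ωy=+0.00 pitch=+180.0°

Key-timestep trajectory:
   step    t(s)  b1.x    b1.z    b1.vx   b1.vz   b2.x    b2.z    b2.vx   b2.vz   b3.x    b3.z    b3.vx   b3.vz 
     36  0.1629   +0.000  +0.040  +0.000  +0.000   -0.031  +0.120  +0.000  +0.000   +0.026  +0.199  +0.101  -0.027
     72  0.3258   +0.000  +0.040  +0.000  +0.000   -0.031  +0.120  +0.000  +0.000   +0.058  +0.165  +0.255  -0.654
    108  0.4887   +0.000  +0.040  +0.000  +0.000   -0.031  +0.120  +0.000  +0.000   +0.143  +0.076  +0.580  -1.049


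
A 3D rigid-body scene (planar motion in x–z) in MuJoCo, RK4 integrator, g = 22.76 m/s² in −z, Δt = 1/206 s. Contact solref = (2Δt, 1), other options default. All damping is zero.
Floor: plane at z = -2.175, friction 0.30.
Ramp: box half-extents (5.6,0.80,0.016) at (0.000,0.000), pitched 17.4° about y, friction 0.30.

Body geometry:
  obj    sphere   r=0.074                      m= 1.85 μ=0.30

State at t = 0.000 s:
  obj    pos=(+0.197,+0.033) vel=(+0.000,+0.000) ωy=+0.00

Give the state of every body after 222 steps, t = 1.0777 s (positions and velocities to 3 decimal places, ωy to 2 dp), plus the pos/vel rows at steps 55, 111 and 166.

State at t = 1.0777 s:
  obj    pos=(+2.891,-0.812) vel=(+4.999,-1.567) ωy=+70.79

Key-timestep trajectory:
   step    t(s)  obj.x    obj.z    obj.vx   obj.vz 
     55  0.2670   +0.362  -0.019  +1.239  -0.388
    111  0.5388   +0.870  -0.178  +2.500  -0.783
    166  0.8058   +1.703  -0.439  +3.738  -1.172


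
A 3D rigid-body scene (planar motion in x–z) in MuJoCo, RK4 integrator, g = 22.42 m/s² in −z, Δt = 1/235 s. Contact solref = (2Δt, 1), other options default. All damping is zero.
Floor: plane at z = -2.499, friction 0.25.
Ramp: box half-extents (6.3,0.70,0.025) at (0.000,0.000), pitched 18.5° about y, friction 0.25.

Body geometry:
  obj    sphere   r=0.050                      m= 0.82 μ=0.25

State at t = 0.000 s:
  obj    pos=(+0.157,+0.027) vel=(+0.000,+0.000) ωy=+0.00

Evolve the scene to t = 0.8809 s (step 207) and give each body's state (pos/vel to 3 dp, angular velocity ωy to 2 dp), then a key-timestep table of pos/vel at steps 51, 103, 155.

State at t = 0.8809 s:
  obj    pos=(+2.026,-0.599) vel=(+4.245,-1.420) ωy=+89.50

Key-timestep trajectory:
   step    t(s)  obj.x    obj.z    obj.vx   obj.vz 
     51  0.2170   +0.270  -0.011  +1.046  -0.350
    103  0.4383   +0.620  -0.128  +2.112  -0.707
    155  0.6596   +1.205  -0.324  +3.178  -1.063


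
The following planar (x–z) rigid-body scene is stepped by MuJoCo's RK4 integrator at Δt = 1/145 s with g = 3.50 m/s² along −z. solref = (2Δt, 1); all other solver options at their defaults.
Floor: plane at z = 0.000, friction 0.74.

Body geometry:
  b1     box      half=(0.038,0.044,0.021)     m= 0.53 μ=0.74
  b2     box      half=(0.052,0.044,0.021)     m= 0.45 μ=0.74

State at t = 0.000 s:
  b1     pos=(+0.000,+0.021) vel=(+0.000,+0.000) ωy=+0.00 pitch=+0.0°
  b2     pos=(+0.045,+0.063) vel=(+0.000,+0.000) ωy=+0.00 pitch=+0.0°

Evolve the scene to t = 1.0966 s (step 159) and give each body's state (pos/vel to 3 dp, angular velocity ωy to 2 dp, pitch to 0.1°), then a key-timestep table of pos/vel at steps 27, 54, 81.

State at t = 1.0966 s:
  b1     pos=(+0.000,+0.021) vel=(+0.000,+0.000) ωy=+0.00 pitch=+0.0°
  b2     pos=(+0.058,+0.052) vel=(+0.000,+0.000) ωy=-0.01 pitch=+45.7°

Key-timestep trajectory:
   step    t(s)  b1.x    b1.z    b1.vx   b1.vz   b2.x    b2.z    b2.vx   b2.vz 
     27  0.1862   +0.000  +0.021  +0.000  +0.000   +0.051  +0.060  +0.069  -0.049
     54  0.3724   +0.000  +0.021  +0.000  +0.000   +0.064  +0.054  +0.030  +0.009
     81  0.5586   +0.000  +0.021  +0.000  +0.000   +0.058  +0.052  -0.099  -0.037


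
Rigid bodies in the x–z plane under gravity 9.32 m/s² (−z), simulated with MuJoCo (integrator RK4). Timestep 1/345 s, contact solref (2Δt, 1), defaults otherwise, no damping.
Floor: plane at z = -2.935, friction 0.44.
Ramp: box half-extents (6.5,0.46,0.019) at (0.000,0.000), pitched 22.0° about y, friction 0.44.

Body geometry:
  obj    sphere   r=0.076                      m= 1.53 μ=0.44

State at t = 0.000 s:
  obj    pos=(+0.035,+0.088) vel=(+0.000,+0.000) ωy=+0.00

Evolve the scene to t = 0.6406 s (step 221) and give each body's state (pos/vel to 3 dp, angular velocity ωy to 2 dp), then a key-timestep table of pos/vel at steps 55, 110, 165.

State at t = 0.6406 s:
  obj    pos=(+0.510,-0.103) vel=(+1.481,-0.598) ωy=+21.02

Key-timestep trajectory:
   step    t(s)  obj.x    obj.z    obj.vx   obj.vz 
     55  0.1594   +0.065  +0.076  +0.369  -0.149
    110  0.3188   +0.153  +0.041  +0.737  -0.298
    165  0.4783   +0.300  -0.019  +1.106  -0.447


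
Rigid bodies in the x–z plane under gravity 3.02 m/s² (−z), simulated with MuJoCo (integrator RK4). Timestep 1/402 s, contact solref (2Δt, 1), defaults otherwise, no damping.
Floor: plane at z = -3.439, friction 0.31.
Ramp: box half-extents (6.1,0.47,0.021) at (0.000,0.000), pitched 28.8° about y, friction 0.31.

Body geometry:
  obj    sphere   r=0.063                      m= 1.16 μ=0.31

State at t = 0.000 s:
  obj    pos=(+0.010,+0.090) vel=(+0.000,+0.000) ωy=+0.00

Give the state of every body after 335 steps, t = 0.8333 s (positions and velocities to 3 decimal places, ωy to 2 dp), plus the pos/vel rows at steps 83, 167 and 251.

State at t = 0.8333 s:
  obj    pos=(+0.326,-0.084) vel=(+0.759,-0.417) ωy=+13.74

Key-timestep trajectory:
   step    t(s)  obj.x    obj.z    obj.vx   obj.vz 
     83  0.2065   +0.030  +0.080  +0.188  -0.103
    167  0.4154   +0.089  +0.047  +0.378  -0.208
    251  0.6244   +0.188  -0.007  +0.569  -0.313


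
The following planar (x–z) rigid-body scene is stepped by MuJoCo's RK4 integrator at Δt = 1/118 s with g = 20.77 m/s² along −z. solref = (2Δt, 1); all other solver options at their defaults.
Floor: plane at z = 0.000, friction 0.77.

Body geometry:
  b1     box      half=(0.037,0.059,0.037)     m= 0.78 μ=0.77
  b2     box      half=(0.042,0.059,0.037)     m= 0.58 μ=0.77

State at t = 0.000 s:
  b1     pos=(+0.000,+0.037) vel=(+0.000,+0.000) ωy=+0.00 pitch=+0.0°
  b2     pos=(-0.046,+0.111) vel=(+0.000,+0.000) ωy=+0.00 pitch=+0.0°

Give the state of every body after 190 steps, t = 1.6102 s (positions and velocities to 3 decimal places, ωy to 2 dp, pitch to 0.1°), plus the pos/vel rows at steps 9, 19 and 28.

State at t = 1.6102 s:
  b1     pos=(+0.000,+0.037) vel=(+0.000,+0.000) ωy=+0.00 pitch=+0.0°
  b2     pos=(-0.089,+0.042) vel=(+0.000,+0.000) ωy=+0.00 pitch=-90.0°

Key-timestep trajectory:
   step    t(s)  b1.x    b1.z    b1.vx   b1.vz   b2.x    b2.z    b2.vx   b2.vz 
      9  0.0763   +0.000  +0.037  +0.001  +0.004   -0.055  +0.107  -0.255  -0.116
     19  0.1610   +0.000  +0.037  +0.000  +0.001   -0.085  +0.057  -0.392  -1.342
     28  0.2373   +0.000  +0.037  +0.000  +0.000   -0.089  +0.040  +0.030  +0.078
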